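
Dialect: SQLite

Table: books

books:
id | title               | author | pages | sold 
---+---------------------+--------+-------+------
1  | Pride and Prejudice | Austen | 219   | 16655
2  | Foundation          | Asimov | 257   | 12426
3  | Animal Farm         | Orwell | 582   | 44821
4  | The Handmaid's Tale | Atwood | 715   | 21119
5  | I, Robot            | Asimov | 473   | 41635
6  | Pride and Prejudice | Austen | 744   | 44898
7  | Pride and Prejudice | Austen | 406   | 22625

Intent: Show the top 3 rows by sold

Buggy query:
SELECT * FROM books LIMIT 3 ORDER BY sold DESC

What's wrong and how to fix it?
Bug: LIMIT must come after ORDER BY

Fix: Swap the clauses: ORDER BY first, then LIMIT

Corrected query:
SELECT * FROM books ORDER BY sold DESC LIMIT 3

Result:
id | title               | author | pages | sold 
---+---------------------+--------+-------+------
6  | Pride and Prejudice | Austen | 744   | 44898
3  | Animal Farm         | Orwell | 582   | 44821
5  | I, Robot            | Asimov | 473   | 41635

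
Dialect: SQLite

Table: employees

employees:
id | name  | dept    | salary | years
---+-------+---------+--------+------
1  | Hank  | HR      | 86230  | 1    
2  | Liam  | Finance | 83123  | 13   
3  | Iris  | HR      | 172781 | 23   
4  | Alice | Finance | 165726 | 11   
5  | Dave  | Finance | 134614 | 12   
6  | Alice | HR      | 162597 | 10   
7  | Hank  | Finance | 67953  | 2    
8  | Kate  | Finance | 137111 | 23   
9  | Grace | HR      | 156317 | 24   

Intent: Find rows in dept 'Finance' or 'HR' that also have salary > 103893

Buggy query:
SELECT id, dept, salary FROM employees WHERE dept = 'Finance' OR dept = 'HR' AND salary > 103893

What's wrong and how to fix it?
Bug: AND binds tighter than OR, so this parses as dept = 'Finance' OR (dept = 'HR' AND salary > 103893)

Fix: Group the OR with parentheses (or use IN), then AND the threshold

Corrected query:
SELECT id, dept, salary FROM employees WHERE (dept = 'Finance' OR dept = 'HR') AND salary > 103893

Result:
id | dept    | salary
---+---------+-------
3  | HR      | 172781
4  | Finance | 165726
5  | Finance | 134614
6  | HR      | 162597
8  | Finance | 137111
9  | HR      | 156317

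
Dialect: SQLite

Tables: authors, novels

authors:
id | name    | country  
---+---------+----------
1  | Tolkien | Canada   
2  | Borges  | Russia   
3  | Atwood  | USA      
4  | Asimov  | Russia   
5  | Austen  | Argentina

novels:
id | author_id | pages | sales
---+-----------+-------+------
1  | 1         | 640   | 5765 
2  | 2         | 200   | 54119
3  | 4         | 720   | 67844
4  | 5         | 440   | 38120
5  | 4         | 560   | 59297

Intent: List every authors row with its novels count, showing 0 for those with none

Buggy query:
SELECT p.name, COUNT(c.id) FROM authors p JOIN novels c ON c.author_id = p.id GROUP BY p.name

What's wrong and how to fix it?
Bug: INNER JOIN drops authors rows that have no matching novels rows

Fix: Use LEFT JOIN so parents without children still appear (COUNT(c.id) gives 0)

Corrected query:
SELECT p.name, COUNT(c.id) FROM authors p LEFT JOIN novels c ON c.author_id = p.id GROUP BY p.name

Result:
name    | COUNT(c.id)
--------+------------
Asimov  | 2          
Atwood  | 0          
Austen  | 1          
Borges  | 1          
Tolkien | 1          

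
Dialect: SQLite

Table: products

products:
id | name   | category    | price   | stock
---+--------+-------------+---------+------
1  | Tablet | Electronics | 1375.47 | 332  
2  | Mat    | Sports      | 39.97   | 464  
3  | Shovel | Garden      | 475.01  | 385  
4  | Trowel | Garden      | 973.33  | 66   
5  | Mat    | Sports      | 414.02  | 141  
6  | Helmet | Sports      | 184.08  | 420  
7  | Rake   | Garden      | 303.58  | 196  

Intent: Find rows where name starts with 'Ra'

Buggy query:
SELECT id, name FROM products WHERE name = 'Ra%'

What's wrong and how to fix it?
Bug: Wildcards only work with LIKE; '=' treats '%' as a literal character

Fix: Use LIKE for wildcard pattern matching

Corrected query:
SELECT id, name FROM products WHERE name LIKE 'Ra%'

Result:
id | name
---+-----
7  | Rake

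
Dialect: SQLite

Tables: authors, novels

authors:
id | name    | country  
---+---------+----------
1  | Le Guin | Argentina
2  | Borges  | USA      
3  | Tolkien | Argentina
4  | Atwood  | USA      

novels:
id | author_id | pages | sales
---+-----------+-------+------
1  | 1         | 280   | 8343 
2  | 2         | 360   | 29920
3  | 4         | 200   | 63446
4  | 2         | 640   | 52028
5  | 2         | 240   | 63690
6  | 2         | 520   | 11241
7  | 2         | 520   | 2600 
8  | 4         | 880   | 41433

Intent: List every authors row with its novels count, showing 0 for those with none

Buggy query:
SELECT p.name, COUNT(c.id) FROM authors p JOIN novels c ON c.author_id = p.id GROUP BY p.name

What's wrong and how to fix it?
Bug: INNER JOIN drops authors rows that have no matching novels rows

Fix: Use LEFT JOIN so parents without children still appear (COUNT(c.id) gives 0)

Corrected query:
SELECT p.name, COUNT(c.id) FROM authors p LEFT JOIN novels c ON c.author_id = p.id GROUP BY p.name

Result:
name    | COUNT(c.id)
--------+------------
Atwood  | 2          
Borges  | 5          
Le Guin | 1          
Tolkien | 0          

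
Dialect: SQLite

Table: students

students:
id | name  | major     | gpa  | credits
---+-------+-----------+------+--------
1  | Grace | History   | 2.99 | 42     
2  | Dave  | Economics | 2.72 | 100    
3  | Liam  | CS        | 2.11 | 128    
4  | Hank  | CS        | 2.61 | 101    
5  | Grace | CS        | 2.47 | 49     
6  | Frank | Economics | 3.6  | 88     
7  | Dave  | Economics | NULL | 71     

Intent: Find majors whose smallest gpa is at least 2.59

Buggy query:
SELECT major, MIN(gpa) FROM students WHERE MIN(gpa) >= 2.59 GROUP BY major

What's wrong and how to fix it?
Bug: Aggregates like MIN are computed per group after WHERE runs

Fix: Use HAVING for the per-group MIN condition

Corrected query:
SELECT major, MIN(gpa) FROM students GROUP BY major HAVING MIN(gpa) >= 2.59

Result:
major     | MIN(gpa)
----------+---------
Economics | 2.72    
History   | 2.99    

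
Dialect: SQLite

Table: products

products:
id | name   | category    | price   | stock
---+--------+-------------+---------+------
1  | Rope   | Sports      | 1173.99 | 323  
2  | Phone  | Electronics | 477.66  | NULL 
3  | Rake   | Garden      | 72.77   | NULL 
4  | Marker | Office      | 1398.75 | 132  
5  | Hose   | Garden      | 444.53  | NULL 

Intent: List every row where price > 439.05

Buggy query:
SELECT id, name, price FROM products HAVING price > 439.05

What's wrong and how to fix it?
Bug: This is a non-aggregate query (no GROUP BY, no aggregates), so in SQLite the HAVING clause is invalid here; a row-level condition belongs in WHERE

Fix: Use WHERE for row-level filtering

Corrected query:
SELECT id, name, price FROM products WHERE price > 439.05

Result:
id | name   | price  
---+--------+--------
1  | Rope   | 1173.99
2  | Phone  | 477.66 
4  | Marker | 1398.75
5  | Hose   | 444.53 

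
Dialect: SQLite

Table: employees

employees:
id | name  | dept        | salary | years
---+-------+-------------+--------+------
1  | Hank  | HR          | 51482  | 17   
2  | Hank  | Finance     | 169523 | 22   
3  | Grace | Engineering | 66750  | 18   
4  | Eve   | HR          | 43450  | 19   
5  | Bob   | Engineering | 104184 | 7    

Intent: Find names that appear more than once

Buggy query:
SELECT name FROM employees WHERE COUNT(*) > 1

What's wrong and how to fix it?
Bug: WHERE can't reference COUNT(*); aggregates are computed after WHERE

Fix: Group first, then use HAVING for the count condition

Corrected query:
SELECT name FROM employees GROUP BY name HAVING COUNT(*) > 1

Result:
name
----
Hank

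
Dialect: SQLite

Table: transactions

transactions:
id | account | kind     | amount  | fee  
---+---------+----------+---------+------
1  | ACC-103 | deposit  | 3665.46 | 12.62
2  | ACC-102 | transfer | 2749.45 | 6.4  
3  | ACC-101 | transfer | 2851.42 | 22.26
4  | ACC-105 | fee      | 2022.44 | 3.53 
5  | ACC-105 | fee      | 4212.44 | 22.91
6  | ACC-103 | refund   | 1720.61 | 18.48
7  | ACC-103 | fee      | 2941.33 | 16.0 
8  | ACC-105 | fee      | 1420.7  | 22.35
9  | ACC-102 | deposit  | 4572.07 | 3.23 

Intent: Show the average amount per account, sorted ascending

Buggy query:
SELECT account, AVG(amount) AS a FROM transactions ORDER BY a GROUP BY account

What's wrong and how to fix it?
Bug: GROUP BY must precede ORDER BY

Fix: Move ORDER BY to the end, after GROUP BY

Corrected query:
SELECT account, AVG(amount) AS a FROM transactions GROUP BY account ORDER BY a

Result:
account | a      
--------+--------
ACC-105 | 2551.86
ACC-103 | 2775.8 
ACC-101 | 2851.42
ACC-102 | 3660.76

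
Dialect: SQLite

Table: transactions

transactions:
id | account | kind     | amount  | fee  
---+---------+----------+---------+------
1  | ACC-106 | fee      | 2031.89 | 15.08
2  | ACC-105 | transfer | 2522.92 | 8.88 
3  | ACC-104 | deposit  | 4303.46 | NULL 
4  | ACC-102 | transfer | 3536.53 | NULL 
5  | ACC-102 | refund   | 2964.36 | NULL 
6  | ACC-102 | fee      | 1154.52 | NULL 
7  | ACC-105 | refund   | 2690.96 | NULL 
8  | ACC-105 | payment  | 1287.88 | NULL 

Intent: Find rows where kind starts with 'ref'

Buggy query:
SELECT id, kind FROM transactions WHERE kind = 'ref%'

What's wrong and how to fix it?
Bug: Wildcards only work with LIKE; '=' treats '%' as a literal character

Fix: Use LIKE for wildcard pattern matching

Corrected query:
SELECT id, kind FROM transactions WHERE kind LIKE 'ref%'

Result:
id | kind  
---+-------
5  | refund
7  | refund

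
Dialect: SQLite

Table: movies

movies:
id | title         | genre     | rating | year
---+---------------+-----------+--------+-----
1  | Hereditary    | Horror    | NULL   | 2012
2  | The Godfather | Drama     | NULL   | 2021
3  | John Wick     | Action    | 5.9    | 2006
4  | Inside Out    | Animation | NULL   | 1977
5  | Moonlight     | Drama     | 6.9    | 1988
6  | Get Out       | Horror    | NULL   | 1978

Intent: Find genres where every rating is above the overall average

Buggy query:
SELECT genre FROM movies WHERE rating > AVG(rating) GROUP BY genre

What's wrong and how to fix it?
Bug: AVG() is an aggregate; it can't sit directly in WHERE

Fix: Compute the overall average in a scalar subquery and compare each group's MIN against it in HAVING

Corrected query:
SELECT genre FROM movies GROUP BY genre HAVING MIN(rating) > (SELECT AVG(rating) FROM movies)

Result:
genre
-----
Drama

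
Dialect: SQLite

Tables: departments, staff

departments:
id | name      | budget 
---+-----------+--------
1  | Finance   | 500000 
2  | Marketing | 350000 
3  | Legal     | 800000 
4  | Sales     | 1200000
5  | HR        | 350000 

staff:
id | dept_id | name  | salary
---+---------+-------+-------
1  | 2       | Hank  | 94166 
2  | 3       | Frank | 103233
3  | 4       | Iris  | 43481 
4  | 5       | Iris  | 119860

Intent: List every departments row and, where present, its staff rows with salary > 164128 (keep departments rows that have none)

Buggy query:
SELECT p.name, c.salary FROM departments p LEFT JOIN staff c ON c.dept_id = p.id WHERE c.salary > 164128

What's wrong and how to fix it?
Bug: A WHERE condition on the right-hand table after LEFT JOIN drops unmatched parents

Fix: Put 'c.salary > 164128' in the JOIN's ON clause instead of WHERE

Corrected query:
SELECT p.name, c.salary FROM departments p LEFT JOIN staff c ON c.dept_id = p.id AND c.salary > 164128

Result:
name      | salary
----------+-------
Finance   | NULL  
Marketing | NULL  
Legal     | NULL  
Sales     | NULL  
HR        | NULL  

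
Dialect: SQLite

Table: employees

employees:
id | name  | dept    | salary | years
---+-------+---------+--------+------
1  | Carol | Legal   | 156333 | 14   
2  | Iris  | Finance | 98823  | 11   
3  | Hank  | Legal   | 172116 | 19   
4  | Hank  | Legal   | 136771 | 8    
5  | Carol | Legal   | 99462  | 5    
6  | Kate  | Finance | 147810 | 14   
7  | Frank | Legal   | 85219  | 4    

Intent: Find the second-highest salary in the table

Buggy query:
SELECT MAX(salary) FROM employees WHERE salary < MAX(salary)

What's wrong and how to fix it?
Bug: MAX(salary) on the right of the comparison is an aggregate-in-WHERE error

Fix: Compute the overall MAX in a subquery, then take MAX of rows below it

Corrected query:
SELECT MAX(salary) FROM employees WHERE salary < (SELECT MAX(salary) FROM employees)

Result:
MAX(salary)
-----------
156333     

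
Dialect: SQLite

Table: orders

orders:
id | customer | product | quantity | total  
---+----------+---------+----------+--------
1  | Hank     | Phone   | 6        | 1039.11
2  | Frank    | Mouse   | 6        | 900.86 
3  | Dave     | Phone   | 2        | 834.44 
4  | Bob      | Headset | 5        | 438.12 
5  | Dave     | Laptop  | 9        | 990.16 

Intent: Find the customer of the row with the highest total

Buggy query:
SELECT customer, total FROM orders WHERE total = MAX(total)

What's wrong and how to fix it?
Bug: WHERE is evaluated per row; an aggregate over the whole table isn't defined there

Fix: Use a subquery: WHERE total = (SELECT MAX(total) FROM orders)

Corrected query:
SELECT customer, total FROM orders WHERE total = (SELECT MAX(total) FROM orders)

Result:
customer | total  
---------+--------
Hank     | 1039.11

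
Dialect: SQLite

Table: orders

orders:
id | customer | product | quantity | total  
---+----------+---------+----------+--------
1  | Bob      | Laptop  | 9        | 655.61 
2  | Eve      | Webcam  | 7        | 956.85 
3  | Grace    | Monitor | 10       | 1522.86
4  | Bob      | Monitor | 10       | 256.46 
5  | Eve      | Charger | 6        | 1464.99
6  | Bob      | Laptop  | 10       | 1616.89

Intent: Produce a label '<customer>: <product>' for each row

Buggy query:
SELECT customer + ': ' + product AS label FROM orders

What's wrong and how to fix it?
Bug: '+' is numeric addition; on text columns SQLite converts them to 0 instead of concatenating

Fix: Replace + with || to concatenate text

Corrected query:
SELECT customer || ': ' || product AS label FROM orders

Result:
label         
--------------
Bob: Laptop   
Eve: Webcam   
Grace: Monitor
Bob: Monitor  
Eve: Charger  
Bob: Laptop   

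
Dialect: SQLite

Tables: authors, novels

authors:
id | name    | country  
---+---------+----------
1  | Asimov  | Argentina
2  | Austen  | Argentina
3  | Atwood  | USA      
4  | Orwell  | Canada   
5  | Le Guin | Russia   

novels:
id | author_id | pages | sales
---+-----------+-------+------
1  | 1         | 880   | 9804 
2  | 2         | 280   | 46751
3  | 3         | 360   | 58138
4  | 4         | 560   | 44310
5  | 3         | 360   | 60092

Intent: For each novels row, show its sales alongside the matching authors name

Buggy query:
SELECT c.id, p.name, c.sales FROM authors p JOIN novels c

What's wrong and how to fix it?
Bug: JOIN with no ON clause produces a cartesian product; every novels row pairs with every authors row

Fix: Specify the join condition linking the foreign key to the parent id

Corrected query:
SELECT c.id, p.name, c.sales FROM authors p JOIN novels c ON c.author_id = p.id

Result:
id | name   | sales
---+--------+------
1  | Asimov | 9804 
2  | Austen | 46751
3  | Atwood | 58138
4  | Orwell | 44310
5  | Atwood | 60092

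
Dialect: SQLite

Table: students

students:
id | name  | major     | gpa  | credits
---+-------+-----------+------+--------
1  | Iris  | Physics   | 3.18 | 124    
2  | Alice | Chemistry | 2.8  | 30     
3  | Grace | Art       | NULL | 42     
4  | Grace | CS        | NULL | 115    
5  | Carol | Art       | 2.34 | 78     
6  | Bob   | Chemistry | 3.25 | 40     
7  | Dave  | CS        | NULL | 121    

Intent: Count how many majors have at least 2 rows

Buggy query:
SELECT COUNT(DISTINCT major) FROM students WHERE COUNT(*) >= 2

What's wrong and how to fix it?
Bug: COUNT(*) cannot appear in WHERE; the per-group count doesn't exist yet

Fix: Use a subquery that GROUPs and filters with HAVING, then count its rows

Corrected query:
SELECT COUNT(*) FROM (SELECT major FROM students GROUP BY major HAVING COUNT(*) >= 2)

Result:
COUNT(*)
--------
3       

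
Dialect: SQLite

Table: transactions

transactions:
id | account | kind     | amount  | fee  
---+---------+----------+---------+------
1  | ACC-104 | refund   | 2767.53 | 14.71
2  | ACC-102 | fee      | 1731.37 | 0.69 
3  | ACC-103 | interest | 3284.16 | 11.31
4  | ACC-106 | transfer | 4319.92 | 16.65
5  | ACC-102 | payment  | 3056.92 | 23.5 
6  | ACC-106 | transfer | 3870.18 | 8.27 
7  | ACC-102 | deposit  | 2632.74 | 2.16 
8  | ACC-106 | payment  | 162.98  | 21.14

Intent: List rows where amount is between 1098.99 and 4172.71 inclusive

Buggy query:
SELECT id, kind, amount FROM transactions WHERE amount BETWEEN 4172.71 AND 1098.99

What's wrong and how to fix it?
Bug: The bounds are reversed; BETWEEN a AND b requires a <= b to match anything

Fix: Write BETWEEN 1098.99 AND 4172.71

Corrected query:
SELECT id, kind, amount FROM transactions WHERE amount BETWEEN 1098.99 AND 4172.71

Result:
id | kind     | amount 
---+----------+--------
1  | refund   | 2767.53
2  | fee      | 1731.37
3  | interest | 3284.16
5  | payment  | 3056.92
6  | transfer | 3870.18
7  | deposit  | 2632.74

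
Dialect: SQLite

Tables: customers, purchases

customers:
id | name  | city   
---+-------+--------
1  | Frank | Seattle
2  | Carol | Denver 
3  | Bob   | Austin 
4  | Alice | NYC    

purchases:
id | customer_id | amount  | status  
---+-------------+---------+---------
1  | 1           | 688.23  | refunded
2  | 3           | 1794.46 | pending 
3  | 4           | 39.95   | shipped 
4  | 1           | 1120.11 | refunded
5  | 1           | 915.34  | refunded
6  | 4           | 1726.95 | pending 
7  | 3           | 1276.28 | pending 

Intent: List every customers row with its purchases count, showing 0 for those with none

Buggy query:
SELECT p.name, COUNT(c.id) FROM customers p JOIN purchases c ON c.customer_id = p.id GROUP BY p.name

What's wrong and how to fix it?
Bug: An inner join excludes parents with zero children

Fix: Use LEFT JOIN so parents without children still appear (COUNT(c.id) gives 0)

Corrected query:
SELECT p.name, COUNT(c.id) FROM customers p LEFT JOIN purchases c ON c.customer_id = p.id GROUP BY p.name

Result:
name  | COUNT(c.id)
------+------------
Alice | 2          
Bob   | 2          
Carol | 0          
Frank | 3          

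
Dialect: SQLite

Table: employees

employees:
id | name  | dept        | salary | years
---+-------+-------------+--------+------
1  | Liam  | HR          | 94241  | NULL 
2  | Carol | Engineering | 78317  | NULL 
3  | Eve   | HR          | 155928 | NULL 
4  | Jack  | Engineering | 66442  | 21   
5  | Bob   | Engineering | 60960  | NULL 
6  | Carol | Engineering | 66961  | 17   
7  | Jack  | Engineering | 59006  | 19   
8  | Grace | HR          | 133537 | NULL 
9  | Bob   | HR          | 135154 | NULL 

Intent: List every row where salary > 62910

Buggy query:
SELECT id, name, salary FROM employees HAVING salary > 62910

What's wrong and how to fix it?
Bug: This is a non-aggregate query (no GROUP BY, no aggregates), so in SQLite the HAVING clause is invalid here; a row-level condition belongs in WHERE

Fix: Use WHERE for row-level filtering

Corrected query:
SELECT id, name, salary FROM employees WHERE salary > 62910

Result:
id | name  | salary
---+-------+-------
1  | Liam  | 94241 
2  | Carol | 78317 
3  | Eve   | 155928
4  | Jack  | 66442 
6  | Carol | 66961 
8  | Grace | 133537
9  | Bob   | 135154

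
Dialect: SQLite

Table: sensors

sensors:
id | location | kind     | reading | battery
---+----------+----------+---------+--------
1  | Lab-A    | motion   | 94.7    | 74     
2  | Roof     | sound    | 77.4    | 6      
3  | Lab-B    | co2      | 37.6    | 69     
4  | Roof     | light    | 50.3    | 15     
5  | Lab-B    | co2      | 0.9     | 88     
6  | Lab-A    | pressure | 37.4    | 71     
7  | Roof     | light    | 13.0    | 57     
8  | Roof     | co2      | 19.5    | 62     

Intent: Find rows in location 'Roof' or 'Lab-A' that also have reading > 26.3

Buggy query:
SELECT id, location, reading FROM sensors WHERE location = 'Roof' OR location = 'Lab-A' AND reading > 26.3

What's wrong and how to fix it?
Bug: Without parentheses, AND is evaluated before OR, so the reading filter only applies to the 'Lab-A' branch

Fix: Add parentheses around the OR so the AND applies to both alternatives

Corrected query:
SELECT id, location, reading FROM sensors WHERE (location = 'Roof' OR location = 'Lab-A') AND reading > 26.3

Result:
id | location | reading
---+----------+--------
1  | Lab-A    | 94.7   
2  | Roof     | 77.4   
4  | Roof     | 50.3   
6  | Lab-A    | 37.4   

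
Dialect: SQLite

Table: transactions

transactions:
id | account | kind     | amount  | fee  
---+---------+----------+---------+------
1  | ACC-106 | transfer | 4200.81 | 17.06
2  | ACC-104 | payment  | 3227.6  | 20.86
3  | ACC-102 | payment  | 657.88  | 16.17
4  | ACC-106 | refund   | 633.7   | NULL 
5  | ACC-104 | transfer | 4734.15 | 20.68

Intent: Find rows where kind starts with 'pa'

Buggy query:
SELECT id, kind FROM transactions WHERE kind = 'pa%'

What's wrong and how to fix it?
Bug: Wildcards only work with LIKE; '=' treats '%' as a literal character

Fix: Use LIKE for wildcard pattern matching

Corrected query:
SELECT id, kind FROM transactions WHERE kind LIKE 'pa%'

Result:
id | kind   
---+--------
2  | payment
3  | payment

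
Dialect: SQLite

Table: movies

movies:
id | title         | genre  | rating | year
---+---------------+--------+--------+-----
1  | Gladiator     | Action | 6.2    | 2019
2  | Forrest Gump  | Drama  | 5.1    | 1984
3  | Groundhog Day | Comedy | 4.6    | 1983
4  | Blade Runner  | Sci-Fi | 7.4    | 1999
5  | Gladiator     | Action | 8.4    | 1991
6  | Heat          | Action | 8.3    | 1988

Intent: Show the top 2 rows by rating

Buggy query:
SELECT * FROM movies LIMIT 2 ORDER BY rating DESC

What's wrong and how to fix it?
Bug: LIMIT must come after ORDER BY

Fix: Swap the clauses: ORDER BY first, then LIMIT

Corrected query:
SELECT * FROM movies ORDER BY rating DESC LIMIT 2

Result:
id | title     | genre  | rating | year
---+-----------+--------+--------+-----
5  | Gladiator | Action | 8.4    | 1991
6  | Heat      | Action | 8.3    | 1988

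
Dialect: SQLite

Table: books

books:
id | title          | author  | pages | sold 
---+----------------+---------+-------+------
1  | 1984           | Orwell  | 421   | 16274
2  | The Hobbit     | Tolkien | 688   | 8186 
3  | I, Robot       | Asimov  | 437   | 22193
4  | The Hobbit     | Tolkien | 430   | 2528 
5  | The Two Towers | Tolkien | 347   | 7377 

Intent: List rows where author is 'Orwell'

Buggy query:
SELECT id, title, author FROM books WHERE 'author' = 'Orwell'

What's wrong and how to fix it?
Bug: 'author' in single quotes is a string literal, not the column; the comparison is literal-vs-literal and never true

Fix: Remove the quotes around the column name (or use double quotes for an identifier)

Corrected query:
SELECT id, title, author FROM books WHERE author = 'Orwell'

Result:
id | title | author
---+-------+-------
1  | 1984  | Orwell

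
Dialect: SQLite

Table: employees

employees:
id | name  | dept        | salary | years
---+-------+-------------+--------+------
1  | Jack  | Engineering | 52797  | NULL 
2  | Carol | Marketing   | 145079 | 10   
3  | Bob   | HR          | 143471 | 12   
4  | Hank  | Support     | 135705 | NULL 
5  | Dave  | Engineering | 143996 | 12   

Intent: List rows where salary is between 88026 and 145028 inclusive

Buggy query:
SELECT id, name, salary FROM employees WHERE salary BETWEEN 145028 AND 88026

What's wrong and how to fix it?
Bug: The bounds are reversed; BETWEEN a AND b requires a <= b to match anything

Fix: Swap the bounds so the smaller value comes first

Corrected query:
SELECT id, name, salary FROM employees WHERE salary BETWEEN 88026 AND 145028

Result:
id | name | salary
---+------+-------
3  | Bob  | 143471
4  | Hank | 135705
5  | Dave | 143996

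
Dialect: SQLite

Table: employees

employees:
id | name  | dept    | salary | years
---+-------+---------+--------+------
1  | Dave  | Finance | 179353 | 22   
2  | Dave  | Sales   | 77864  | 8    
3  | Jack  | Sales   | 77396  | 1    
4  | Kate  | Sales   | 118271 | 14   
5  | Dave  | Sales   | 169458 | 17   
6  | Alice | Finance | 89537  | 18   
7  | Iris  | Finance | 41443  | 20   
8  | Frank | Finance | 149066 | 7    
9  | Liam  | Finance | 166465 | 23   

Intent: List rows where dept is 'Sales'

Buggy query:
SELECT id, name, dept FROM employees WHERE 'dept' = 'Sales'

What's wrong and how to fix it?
Bug: 'dept' in single quotes is a string literal, not the column; the comparison is literal-vs-literal and never true

Fix: Remove the quotes around the column name (or use double quotes for an identifier)

Corrected query:
SELECT id, name, dept FROM employees WHERE dept = 'Sales'

Result:
id | name | dept 
---+------+------
2  | Dave | Sales
3  | Jack | Sales
4  | Kate | Sales
5  | Dave | Sales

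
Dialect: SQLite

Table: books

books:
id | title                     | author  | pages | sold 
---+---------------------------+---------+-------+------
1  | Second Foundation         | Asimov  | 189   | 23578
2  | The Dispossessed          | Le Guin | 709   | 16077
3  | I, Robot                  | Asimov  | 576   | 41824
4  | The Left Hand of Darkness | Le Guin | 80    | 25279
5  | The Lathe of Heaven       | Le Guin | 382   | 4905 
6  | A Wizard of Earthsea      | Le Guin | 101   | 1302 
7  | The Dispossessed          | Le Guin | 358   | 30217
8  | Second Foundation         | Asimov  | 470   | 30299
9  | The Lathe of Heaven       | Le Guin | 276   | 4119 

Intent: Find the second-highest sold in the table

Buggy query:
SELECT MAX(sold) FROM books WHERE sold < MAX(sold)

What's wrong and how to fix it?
Bug: The inner MAX is an aggregate inside WHERE, which is not allowed

Fix: Compute the overall MAX in a subquery, then take MAX of rows below it

Corrected query:
SELECT MAX(sold) FROM books WHERE sold < (SELECT MAX(sold) FROM books)

Result:
MAX(sold)
---------
30299    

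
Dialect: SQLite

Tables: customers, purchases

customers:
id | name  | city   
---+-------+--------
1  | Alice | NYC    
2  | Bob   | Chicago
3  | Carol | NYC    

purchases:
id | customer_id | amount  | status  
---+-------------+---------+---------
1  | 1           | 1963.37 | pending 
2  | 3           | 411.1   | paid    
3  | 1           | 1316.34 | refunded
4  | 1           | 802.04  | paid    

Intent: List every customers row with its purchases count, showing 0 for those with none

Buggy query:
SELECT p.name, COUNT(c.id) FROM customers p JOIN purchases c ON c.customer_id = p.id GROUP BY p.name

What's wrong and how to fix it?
Bug: INNER JOIN drops customers rows that have no matching purchases rows

Fix: Switch to LEFT JOIN to retain unmatched parent rows

Corrected query:
SELECT p.name, COUNT(c.id) FROM customers p LEFT JOIN purchases c ON c.customer_id = p.id GROUP BY p.name

Result:
name  | COUNT(c.id)
------+------------
Alice | 3          
Bob   | 0          
Carol | 1          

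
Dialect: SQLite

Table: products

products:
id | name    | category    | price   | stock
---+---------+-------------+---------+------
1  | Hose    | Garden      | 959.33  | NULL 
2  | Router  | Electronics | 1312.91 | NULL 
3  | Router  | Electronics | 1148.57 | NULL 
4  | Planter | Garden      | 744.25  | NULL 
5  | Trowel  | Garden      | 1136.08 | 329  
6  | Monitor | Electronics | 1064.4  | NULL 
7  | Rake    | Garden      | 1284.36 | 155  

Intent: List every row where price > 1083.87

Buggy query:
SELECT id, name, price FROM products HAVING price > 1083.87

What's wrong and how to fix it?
Bug: HAVING filters the output of aggregation, but this query has no GROUP BY and no aggregate functions, so SQLite rejects it (HAVING clause on a non-aggregate query); the condition here is per row

Fix: Replace HAVING with WHERE since the condition applies to individual rows

Corrected query:
SELECT id, name, price FROM products WHERE price > 1083.87

Result:
id | name   | price  
---+--------+--------
2  | Router | 1312.91
3  | Router | 1148.57
5  | Trowel | 1136.08
7  | Rake   | 1284.36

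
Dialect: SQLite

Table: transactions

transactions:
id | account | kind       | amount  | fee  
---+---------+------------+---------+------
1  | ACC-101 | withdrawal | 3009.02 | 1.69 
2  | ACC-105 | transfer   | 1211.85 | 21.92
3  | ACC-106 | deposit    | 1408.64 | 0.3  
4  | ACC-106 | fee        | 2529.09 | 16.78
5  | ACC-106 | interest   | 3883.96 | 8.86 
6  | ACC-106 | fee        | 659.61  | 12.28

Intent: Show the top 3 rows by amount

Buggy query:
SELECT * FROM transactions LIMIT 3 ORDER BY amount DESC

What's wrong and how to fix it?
Bug: ORDER BY cannot follow LIMIT; LIMIT is the final clause

Fix: Swap the clauses: ORDER BY first, then LIMIT

Corrected query:
SELECT * FROM transactions ORDER BY amount DESC LIMIT 3

Result:
id | account | kind       | amount  | fee  
---+---------+------------+---------+------
5  | ACC-106 | interest   | 3883.96 | 8.86 
1  | ACC-101 | withdrawal | 3009.02 | 1.69 
4  | ACC-106 | fee        | 2529.09 | 16.78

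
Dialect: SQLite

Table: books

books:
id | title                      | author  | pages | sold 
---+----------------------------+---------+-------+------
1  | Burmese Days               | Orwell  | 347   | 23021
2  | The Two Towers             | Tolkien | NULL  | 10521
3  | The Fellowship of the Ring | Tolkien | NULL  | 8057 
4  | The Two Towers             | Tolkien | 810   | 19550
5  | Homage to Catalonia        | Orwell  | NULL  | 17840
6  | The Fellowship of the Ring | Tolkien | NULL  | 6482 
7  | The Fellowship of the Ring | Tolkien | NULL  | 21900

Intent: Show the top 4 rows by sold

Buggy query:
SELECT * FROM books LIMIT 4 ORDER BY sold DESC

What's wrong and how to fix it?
Bug: ORDER BY cannot follow LIMIT; LIMIT is the final clause

Fix: Swap the clauses: ORDER BY first, then LIMIT

Corrected query:
SELECT * FROM books ORDER BY sold DESC LIMIT 4

Result:
id | title                      | author  | pages | sold 
---+----------------------------+---------+-------+------
1  | Burmese Days               | Orwell  | 347   | 23021
7  | The Fellowship of the Ring | Tolkien | NULL  | 21900
4  | The Two Towers             | Tolkien | 810   | 19550
5  | Homage to Catalonia        | Orwell  | NULL  | 17840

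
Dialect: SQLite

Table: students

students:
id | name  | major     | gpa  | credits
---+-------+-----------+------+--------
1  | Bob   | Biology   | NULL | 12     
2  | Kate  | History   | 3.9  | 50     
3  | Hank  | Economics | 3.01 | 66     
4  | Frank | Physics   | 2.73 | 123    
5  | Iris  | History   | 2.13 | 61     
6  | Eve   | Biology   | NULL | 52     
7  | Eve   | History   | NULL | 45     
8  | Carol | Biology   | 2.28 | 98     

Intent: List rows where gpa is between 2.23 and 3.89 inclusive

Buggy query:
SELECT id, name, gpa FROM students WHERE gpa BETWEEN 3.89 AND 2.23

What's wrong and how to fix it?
Bug: The bounds are reversed; BETWEEN a AND b requires a <= b to match anything

Fix: Swap the bounds so the smaller value comes first

Corrected query:
SELECT id, name, gpa FROM students WHERE gpa BETWEEN 2.23 AND 3.89

Result:
id | name  | gpa 
---+-------+-----
3  | Hank  | 3.01
4  | Frank | 2.73
8  | Carol | 2.28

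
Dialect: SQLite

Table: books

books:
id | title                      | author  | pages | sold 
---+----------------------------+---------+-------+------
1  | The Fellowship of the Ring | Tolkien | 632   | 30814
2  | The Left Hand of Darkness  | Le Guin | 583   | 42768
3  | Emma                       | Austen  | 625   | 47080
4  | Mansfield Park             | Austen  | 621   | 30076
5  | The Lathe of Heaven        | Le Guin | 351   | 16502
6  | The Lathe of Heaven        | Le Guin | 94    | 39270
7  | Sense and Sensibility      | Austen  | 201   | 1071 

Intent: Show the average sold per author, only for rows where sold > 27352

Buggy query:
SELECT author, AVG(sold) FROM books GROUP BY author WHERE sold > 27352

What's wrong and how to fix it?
Bug: Row-level WHERE must come before GROUP BY in the clause order

Fix: Move the WHERE clause before GROUP BY

Corrected query:
SELECT author, AVG(sold) FROM books WHERE sold > 27352 GROUP BY author

Result:
author  | AVG(sold)
--------+----------
Austen  | 38578    
Le Guin | 41019    
Tolkien | 30814    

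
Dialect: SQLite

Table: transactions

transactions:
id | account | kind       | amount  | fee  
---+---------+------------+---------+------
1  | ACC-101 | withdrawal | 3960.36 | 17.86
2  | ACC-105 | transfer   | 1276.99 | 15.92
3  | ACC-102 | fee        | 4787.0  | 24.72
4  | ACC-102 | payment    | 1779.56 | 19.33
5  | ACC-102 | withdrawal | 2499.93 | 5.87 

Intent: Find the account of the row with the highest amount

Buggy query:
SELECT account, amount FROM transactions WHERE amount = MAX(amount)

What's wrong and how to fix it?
Bug: MAX(amount) is an aggregate and cannot be used directly in WHERE

Fix: Use a subquery: WHERE amount = (SELECT MAX(amount) FROM transactions)

Corrected query:
SELECT account, amount FROM transactions WHERE amount = (SELECT MAX(amount) FROM transactions)

Result:
account | amount
--------+-------
ACC-102 | 4787  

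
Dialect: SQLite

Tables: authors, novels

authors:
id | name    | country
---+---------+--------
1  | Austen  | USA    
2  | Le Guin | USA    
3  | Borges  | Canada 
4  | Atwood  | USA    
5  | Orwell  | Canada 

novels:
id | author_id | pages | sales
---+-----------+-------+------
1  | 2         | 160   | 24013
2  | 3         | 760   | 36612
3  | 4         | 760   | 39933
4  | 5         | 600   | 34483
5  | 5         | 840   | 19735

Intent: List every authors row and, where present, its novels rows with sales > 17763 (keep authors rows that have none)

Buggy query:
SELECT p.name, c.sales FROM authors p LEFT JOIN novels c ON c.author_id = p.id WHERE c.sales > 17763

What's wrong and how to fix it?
Bug: A WHERE condition on the right-hand table after LEFT JOIN drops unmatched parents

Fix: Put 'c.sales > 17763' in the JOIN's ON clause instead of WHERE

Corrected query:
SELECT p.name, c.sales FROM authors p LEFT JOIN novels c ON c.author_id = p.id AND c.sales > 17763

Result:
name    | sales
--------+------
Austen  | NULL 
Le Guin | 24013
Borges  | 36612
Atwood  | 39933
Orwell  | 19735
Orwell  | 34483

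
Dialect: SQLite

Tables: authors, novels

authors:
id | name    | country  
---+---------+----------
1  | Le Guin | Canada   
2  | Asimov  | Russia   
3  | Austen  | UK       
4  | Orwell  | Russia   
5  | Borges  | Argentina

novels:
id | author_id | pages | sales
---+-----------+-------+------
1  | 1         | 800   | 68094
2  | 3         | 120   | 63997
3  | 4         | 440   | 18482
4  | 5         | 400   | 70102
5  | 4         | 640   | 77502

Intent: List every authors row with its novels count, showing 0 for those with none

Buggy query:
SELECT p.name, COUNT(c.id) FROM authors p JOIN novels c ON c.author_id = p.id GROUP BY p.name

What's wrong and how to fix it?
Bug: An inner join excludes parents with zero children

Fix: Switch to LEFT JOIN to retain unmatched parent rows

Corrected query:
SELECT p.name, COUNT(c.id) FROM authors p LEFT JOIN novels c ON c.author_id = p.id GROUP BY p.name

Result:
name    | COUNT(c.id)
--------+------------
Asimov  | 0          
Austen  | 1          
Borges  | 1          
Le Guin | 1          
Orwell  | 2          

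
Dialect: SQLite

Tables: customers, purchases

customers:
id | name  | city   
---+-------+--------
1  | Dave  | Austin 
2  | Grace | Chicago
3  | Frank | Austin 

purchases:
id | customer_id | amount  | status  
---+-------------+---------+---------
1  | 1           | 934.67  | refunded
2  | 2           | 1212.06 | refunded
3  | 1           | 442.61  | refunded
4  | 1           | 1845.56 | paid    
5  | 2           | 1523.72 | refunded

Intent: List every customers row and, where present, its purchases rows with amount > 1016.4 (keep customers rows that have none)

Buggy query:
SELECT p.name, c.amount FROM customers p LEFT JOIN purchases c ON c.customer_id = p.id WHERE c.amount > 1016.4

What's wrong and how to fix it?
Bug: Filtering c.amount in WHERE discards the NULL rows produced by LEFT JOIN, turning it into an inner join

Fix: Put 'c.amount > 1016.4' in the JOIN's ON clause instead of WHERE

Corrected query:
SELECT p.name, c.amount FROM customers p LEFT JOIN purchases c ON c.customer_id = p.id AND c.amount > 1016.4

Result:
name  | amount 
------+--------
Dave  | 1845.56
Grace | 1212.06
Grace | 1523.72
Frank | NULL   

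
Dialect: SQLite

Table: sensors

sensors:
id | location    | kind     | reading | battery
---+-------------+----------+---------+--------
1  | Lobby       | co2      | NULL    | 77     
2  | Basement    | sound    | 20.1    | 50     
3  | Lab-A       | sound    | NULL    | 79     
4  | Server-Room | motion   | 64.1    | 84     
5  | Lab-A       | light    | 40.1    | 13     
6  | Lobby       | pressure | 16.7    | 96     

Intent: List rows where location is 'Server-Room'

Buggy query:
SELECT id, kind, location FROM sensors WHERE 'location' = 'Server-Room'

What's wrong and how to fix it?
Bug: 'location' in single quotes is a string literal, not the column; the comparison is literal-vs-literal and never true

Fix: Reference the column as location without single quotes

Corrected query:
SELECT id, kind, location FROM sensors WHERE location = 'Server-Room'

Result:
id | kind   | location   
---+--------+------------
4  | motion | Server-Room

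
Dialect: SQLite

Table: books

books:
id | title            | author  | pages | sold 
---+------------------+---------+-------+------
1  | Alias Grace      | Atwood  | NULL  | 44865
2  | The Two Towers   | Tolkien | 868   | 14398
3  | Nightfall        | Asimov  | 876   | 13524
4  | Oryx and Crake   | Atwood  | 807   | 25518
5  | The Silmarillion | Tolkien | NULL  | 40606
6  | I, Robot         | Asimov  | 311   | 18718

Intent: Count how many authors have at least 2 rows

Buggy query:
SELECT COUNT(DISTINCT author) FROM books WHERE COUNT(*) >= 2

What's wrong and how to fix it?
Bug: WHERE filters individual rows, not groups, so a group-level COUNT is invalid there

Fix: Group first with HAVING COUNT(*) >= 2, then COUNT the resulting groups

Corrected query:
SELECT COUNT(*) FROM (SELECT author FROM books GROUP BY author HAVING COUNT(*) >= 2)

Result:
COUNT(*)
--------
3       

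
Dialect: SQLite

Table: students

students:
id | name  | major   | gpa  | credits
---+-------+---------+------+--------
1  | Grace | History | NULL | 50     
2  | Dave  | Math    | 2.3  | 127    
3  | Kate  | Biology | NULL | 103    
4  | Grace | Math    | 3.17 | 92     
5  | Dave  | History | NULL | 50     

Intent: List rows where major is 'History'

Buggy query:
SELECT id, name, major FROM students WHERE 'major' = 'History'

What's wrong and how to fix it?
Bug: 'major' in single quotes is a string literal, not the column; the comparison is literal-vs-literal and never true

Fix: Reference the column as major without single quotes

Corrected query:
SELECT id, name, major FROM students WHERE major = 'History'

Result:
id | name  | major  
---+-------+--------
1  | Grace | History
5  | Dave  | History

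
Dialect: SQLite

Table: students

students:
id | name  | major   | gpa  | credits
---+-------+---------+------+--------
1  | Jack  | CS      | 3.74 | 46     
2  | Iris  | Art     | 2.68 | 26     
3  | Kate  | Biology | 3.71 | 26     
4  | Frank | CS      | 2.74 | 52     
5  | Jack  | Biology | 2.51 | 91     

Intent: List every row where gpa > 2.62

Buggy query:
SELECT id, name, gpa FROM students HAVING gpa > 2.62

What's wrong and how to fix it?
Bug: HAVING filters the output of aggregation, but this query has no GROUP BY and no aggregate functions, so SQLite rejects it (HAVING clause on a non-aggregate query); the condition here is per row

Fix: Use WHERE for row-level filtering

Corrected query:
SELECT id, name, gpa FROM students WHERE gpa > 2.62

Result:
id | name  | gpa 
---+-------+-----
1  | Jack  | 3.74
2  | Iris  | 2.68
3  | Kate  | 3.71
4  | Frank | 2.74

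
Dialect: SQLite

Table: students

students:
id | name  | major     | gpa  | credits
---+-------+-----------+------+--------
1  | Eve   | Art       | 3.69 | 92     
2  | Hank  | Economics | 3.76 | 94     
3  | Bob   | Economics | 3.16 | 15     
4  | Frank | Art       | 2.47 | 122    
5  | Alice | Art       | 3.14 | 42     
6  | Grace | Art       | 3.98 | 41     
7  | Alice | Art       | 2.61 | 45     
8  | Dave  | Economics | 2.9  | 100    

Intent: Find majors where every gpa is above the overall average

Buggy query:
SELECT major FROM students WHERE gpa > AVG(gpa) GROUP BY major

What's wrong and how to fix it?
Bug: WHERE evaluates per row before aggregation, so AVG() is unavailable

Fix: Use a subquery for AVG and a HAVING MIN(...) filter so the condition holds for every row in the group

Corrected query:
SELECT major FROM students GROUP BY major HAVING MIN(gpa) > (SELECT AVG(gpa) FROM students)

Result:
(no rows)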